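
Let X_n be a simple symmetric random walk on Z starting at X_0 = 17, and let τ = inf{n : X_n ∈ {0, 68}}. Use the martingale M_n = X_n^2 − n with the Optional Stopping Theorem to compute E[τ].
E[τ] = 867

M_n = X_n^2 − n is a martingale (since E[X_{n+1}^2 | F_n] = X_n^2 + 1). By OST (τ has finite mean in a bounded region), E[M_τ] = E[M_0] = X_0^2 − 0 = 17^2 = 289. Also E[M_τ] = E[X_τ^2] − E[τ]. The walk exits at 0 or 68, with P(hit 68 first) = 17/68, so E[X_τ^2] = 68^2 · 17/68 + 0 = 1156. Thus E[τ] = E[X_τ^2] − E[M_τ] = 1156 − 289 = 867 = 17(68 − 17) = 867.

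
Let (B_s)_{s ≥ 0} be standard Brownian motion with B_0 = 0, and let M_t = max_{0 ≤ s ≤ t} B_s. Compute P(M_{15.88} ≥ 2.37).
P(M_{15.88} ≥ 2.37) = 2·P(B_{15.88} ≥ 2.37) = 2(1 − Φ(2.37/√15.88)) ≈ 0.5520

By the reflection principle for Brownian motion, P(M_t ≥ a) = 2 · P(B_t ≥ a) for a ≥ 0. Since B_t ~ N(0, t), P(B_t ≥ 2.37) = 1 − Φ(2.37/√t) = 1 − Φ(2.37/√15.88) = 1 − Φ(0.5947). So
  P(M_{15.88} ≥ 2.37) = 2(1 − Φ(0.5947)) ≈ 0.5520.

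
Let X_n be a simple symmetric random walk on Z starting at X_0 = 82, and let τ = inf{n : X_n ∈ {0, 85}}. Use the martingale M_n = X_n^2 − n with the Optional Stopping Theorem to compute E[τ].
E[τ] = 246

M_n = X_n^2 − n is a martingale (since E[X_{n+1}^2 | F_n] = X_n^2 + 1). By OST (τ has finite mean in a bounded region), E[M_τ] = E[M_0] = X_0^2 − 0 = 82^2 = 6724. Also E[M_τ] = E[X_τ^2] − E[τ]. The walk exits at 0 or 85, with P(hit 85 first) = 82/85, so E[X_τ^2] = 85^2 · 82/85 + 0 = 6970. Thus E[τ] = E[X_τ^2] − E[M_τ] = 6970 − 6724 = 246 = 82(85 − 82) = 246.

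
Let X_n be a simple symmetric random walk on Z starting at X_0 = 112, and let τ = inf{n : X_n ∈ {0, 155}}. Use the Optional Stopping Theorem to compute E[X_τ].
E[X_τ] = 112

X_n is a martingale and τ is a bounded-mean stopping time (indeed τ is finite a.s. with bounded expectation since the walk is in a bounded region). By the OST, E[X_τ] = E[X_0] = 112. Equivalently: E[X_τ] = 155 · P(hit 155 first) + 0 · P(hit 0 first) = 155 · (112/155) = 112.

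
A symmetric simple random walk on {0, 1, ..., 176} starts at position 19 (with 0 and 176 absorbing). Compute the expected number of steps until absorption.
E[τ | X_0 = 19] = 2983

Let v_k = E[τ | X_0 = k]. Boundary: v_0 = v_176 = 0. Recurrence: v_k = 1 + (v_{k-1} + v_{k+1})/2 for 1 ≤ k ≤ 175. The particular solution to v_k − (v_{k-1} + v_{k+1})/2 = 1 is v_k = −k^2. Adding homogeneous solution A + B k and matching boundaries gives v_k = k (176 − k). Substituting k = 19: v_19 = 19 · 157 = 2983.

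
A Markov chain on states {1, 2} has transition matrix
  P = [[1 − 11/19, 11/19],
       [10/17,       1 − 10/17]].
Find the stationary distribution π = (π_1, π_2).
π_1 = 190/377, π_2 = 187/377

Solve πP = π with π_1 + π_2 = 1. From πP = π: π_1 · (1 − 11/19) + π_2 · 10/17 = π_1 ⇒ π_2 · 10/17 = π_1 · 11/19 ⇒ π_2/π_1 = (11/19)/(10/17) = 187/190. Together with π_1 + π_2 = 1:
  π_1 = (10/17)/(11/19 + 10/17) = (10/17)/(377/323) = 190/377,
  π_2 = (11/19)/(11/19 + 10/17) = (11/19)/(377/323) = 187/377.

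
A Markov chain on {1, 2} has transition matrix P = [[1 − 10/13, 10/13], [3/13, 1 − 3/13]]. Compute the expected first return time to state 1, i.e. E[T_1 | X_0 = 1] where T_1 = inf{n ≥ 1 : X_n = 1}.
E[T_1 | X_0 = 1] = 1/π_1 = 13/3

For an irreducible recurrent Markov chain with stationary distribution π, E[T_i | X_0 = i] = 1/π_i (Kac's formula). Here π_1 = (3/13)/(10/13 + 3/13) = (3/13)/(1) = 3/13, so E[T_1 | X_0 = 1] = 1/π_1 = (10/13 + 3/13)/(3/13) = (1)/(3/13) = 13/3.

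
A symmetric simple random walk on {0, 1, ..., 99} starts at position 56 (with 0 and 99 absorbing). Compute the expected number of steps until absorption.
E[τ | X_0 = 56] = 2408

Let v_k = E[τ | X_0 = k]. Boundary: v_0 = v_99 = 0. Recurrence: v_k = 1 + (v_{k-1} + v_{k+1})/2 for 1 ≤ k ≤ 98. The particular solution to v_k − (v_{k-1} + v_{k+1})/2 = 1 is v_k = −k^2. Adding homogeneous solution A + B k and matching boundaries gives v_k = k (99 − k). Substituting k = 56: v_56 = 56 · 43 = 2408.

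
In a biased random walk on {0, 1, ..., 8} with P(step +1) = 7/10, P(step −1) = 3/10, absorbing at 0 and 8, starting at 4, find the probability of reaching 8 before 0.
P(hit 8 before 0) = (1 − (3/7)^4) / (1 − (3/7)^8) = 2401/2482

Let u_k denote P(reach 8 before 0 | start at k). Boundary: u_0 = 0, u_8 = 1. Recurrence: u_k = 7/10·u_{k+1} + 3/10·u_{k-1} for 1 ≤ k ≤ 7. Try u_k = A + B·r^k with r = q/p = (3/10)/(7/10) = 3/7. Substitution satisfies the recurrence; boundary conditions give:
  u_k = (1 − r^k) / (1 − r^N) = (1 − (3/7)^4) / (1 − (3/7)^8) = 2401/2482.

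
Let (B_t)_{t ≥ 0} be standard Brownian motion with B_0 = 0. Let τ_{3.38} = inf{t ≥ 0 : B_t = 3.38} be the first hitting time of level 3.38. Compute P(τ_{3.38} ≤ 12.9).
P(τ_{3.38} ≤ 12.9) = 2(1 − Φ(3.38/√12.9)) = 2(1 − Φ(0.9411)) ≈ 0.3467

By the reflection principle for standard BM, P(τ_b ≤ t) = 2 · P(B_t ≥ b). Since B_t ~ N(0, t), P(B_t ≥ 3.38) = 1 − Φ(3.38/√t) = 1 − Φ(3.38/√12.9) = 1 − Φ(0.9411) ≈ 0.17333. Doubling: P(τ_{3.38} ≤ 12.9) ≈ 2 · 0.17333 = 0.34666 ≈ 0.3467.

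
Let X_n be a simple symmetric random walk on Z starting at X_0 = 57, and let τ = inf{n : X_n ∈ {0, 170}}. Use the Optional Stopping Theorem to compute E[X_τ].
E[X_τ] = 57

X_n is a martingale and τ is a bounded-mean stopping time (indeed τ is finite a.s. with bounded expectation since the walk is in a bounded region). By the OST, E[X_τ] = E[X_0] = 57. Equivalently: E[X_τ] = 170 · P(hit 170 first) + 0 · P(hit 0 first) = 170 · (57/170) = 57.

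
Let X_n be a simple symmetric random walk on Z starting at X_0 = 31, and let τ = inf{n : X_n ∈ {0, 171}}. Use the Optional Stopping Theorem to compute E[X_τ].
E[X_τ] = 31

X_n is a martingale and τ is a bounded-mean stopping time (indeed τ is finite a.s. with bounded expectation since the walk is in a bounded region). By the OST, E[X_τ] = E[X_0] = 31. Equivalently: E[X_τ] = 171 · P(hit 171 first) + 0 · P(hit 0 first) = 171 · (31/171) = 31.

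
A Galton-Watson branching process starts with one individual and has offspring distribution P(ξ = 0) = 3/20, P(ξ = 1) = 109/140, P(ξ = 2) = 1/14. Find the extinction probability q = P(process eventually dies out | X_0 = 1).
q = 1

Mean offspring μ = 0·3/20 + 1·109/140 + 2·1/14 = 129/140 ≤ 1. For μ ≤ 1 with offspring not concentrated at 1, the Galton-Watson process goes extinct almost surely, so q = 1.
(Algebraic check: The pgf is f(s) = 3/20 + 109/140·s + 1/14·s². The extinction probability q is the smallest fixed point of f in [0, 1]. Setting s = f(s):
  1/14·s² + (109/140 − 1)·s + 3/20 = 0
  1/14·s² − (3/20 + 1/14)·s + 3/20 = 0
which factors as (s − 1)·(1/14·s − 3/20) = 0, giving roots s = 1 and s = (3/20)/(1/14) = 21/10. Since 21/10 ≥ 1, the smallest root in [0, 1] is s = 1.)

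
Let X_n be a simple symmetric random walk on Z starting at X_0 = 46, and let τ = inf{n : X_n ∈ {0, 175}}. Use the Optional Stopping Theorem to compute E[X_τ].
E[X_τ] = 46

X_n is a martingale and τ is a bounded-mean stopping time (indeed τ is finite a.s. with bounded expectation since the walk is in a bounded region). By the OST, E[X_τ] = E[X_0] = 46. Equivalently: E[X_τ] = 175 · P(hit 175 first) + 0 · P(hit 0 first) = 175 · (46/175) = 46.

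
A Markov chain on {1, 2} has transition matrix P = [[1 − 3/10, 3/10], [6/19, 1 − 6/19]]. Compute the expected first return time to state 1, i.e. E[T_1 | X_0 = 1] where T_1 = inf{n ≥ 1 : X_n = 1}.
E[T_1 | X_0 = 1] = 1/π_1 = 39/20

For an irreducible recurrent Markov chain with stationary distribution π, E[T_i | X_0 = i] = 1/π_i (Kac's formula). Here π_1 = (6/19)/(3/10 + 6/19) = (6/19)/(117/190) = 20/39, so E[T_1 | X_0 = 1] = 1/π_1 = (3/10 + 6/19)/(6/19) = (117/190)/(6/19) = 39/20.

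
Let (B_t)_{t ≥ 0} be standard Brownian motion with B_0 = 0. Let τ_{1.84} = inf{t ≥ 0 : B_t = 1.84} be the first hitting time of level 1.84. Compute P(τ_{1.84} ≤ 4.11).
P(τ_{1.84} ≤ 4.11) = 2(1 − Φ(1.84/√4.11)) = 2(1 − Φ(0.9076)) ≈ 0.3641

By the reflection principle for standard BM, P(τ_b ≤ t) = 2 · P(B_t ≥ b). Since B_t ~ N(0, t), P(B_t ≥ 1.84) = 1 − Φ(1.84/√t) = 1 − Φ(1.84/√4.11) = 1 − Φ(0.9076) ≈ 0.18204. Doubling: P(τ_{1.84} ≤ 4.11) ≈ 2 · 0.18204 = 0.36408 ≈ 0.3641.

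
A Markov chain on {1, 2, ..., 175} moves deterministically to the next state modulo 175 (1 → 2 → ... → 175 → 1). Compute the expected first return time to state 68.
E[T_68 | X_0 = 68] = 175

The chain cycles deterministically, so starting at state 68 it returns in exactly 175 steps. Equivalently, the stationary distribution is uniform π_j = 1/175 for every state j, so by Kac's formula E[T_68] = 1/π_68 = 175.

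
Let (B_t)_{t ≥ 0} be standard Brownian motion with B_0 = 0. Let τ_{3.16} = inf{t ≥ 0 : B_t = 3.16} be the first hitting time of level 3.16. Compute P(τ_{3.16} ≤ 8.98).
P(τ_{3.16} ≤ 8.98) = 2(1 − Φ(3.16/√8.98)) = 2(1 − Φ(1.0545)) ≈ 0.2917

By the reflection principle for standard BM, P(τ_b ≤ t) = 2 · P(B_t ≥ b). Since B_t ~ N(0, t), P(B_t ≥ 3.16) = 1 − Φ(3.16/√t) = 1 − Φ(3.16/√8.98) = 1 − Φ(1.0545) ≈ 0.14583. Doubling: P(τ_{3.16} ≤ 8.98) ≈ 2 · 0.14583 = 0.29166 ≈ 0.2917.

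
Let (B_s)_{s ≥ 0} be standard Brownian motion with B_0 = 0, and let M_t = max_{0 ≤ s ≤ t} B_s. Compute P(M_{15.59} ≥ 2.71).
P(M_{15.59} ≥ 2.71) = 2·P(B_{15.59} ≥ 2.71) = 2(1 − Φ(2.71/√15.59)) ≈ 0.4925

By the reflection principle for Brownian motion, P(M_t ≥ a) = 2 · P(B_t ≥ a) for a ≥ 0. Since B_t ~ N(0, t), P(B_t ≥ 2.71) = 1 − Φ(2.71/√t) = 1 − Φ(2.71/√15.59) = 1 − Φ(0.6864). So
  P(M_{15.59} ≥ 2.71) = 2(1 − Φ(0.6864)) ≈ 0.4925.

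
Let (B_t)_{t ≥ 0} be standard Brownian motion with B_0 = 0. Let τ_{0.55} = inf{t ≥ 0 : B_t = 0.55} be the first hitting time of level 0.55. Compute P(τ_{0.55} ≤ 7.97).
P(τ_{0.55} ≤ 7.97) = 2(1 − Φ(0.55/√7.97)) = 2(1 − Φ(0.1948)) ≈ 0.8455

By the reflection principle for standard BM, P(τ_b ≤ t) = 2 · P(B_t ≥ b). Since B_t ~ N(0, t), P(B_t ≥ 0.55) = 1 − Φ(0.55/√t) = 1 − Φ(0.55/√7.97) = 1 − Φ(0.1948) ≈ 0.42277. Doubling: P(τ_{0.55} ≤ 7.97) ≈ 2 · 0.42277 = 0.84554 ≈ 0.8455.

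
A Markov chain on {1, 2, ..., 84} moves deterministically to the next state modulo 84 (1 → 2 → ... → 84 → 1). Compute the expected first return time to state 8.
E[T_8 | X_0 = 8] = 84

The chain cycles deterministically, so starting at state 8 it returns in exactly 84 steps. Equivalently, the stationary distribution is uniform π_j = 1/84 for every state j, so by Kac's formula E[T_8] = 1/π_8 = 84.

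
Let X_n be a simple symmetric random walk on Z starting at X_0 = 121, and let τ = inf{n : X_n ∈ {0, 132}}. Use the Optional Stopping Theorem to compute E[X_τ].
E[X_τ] = 121

X_n is a martingale and τ is a bounded-mean stopping time (indeed τ is finite a.s. with bounded expectation since the walk is in a bounded region). By the OST, E[X_τ] = E[X_0] = 121. Equivalently: E[X_τ] = 132 · P(hit 132 first) + 0 · P(hit 0 first) = 132 · (121/132) = 121.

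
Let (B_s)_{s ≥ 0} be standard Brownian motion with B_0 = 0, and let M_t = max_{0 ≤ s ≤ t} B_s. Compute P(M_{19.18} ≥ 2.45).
P(M_{19.18} ≥ 2.45) = 2·P(B_{19.18} ≥ 2.45) = 2(1 − Φ(2.45/√19.18)) ≈ 0.5759

By the reflection principle for Brownian motion, P(M_t ≥ a) = 2 · P(B_t ≥ a) for a ≥ 0. Since B_t ~ N(0, t), P(B_t ≥ 2.45) = 1 − Φ(2.45/√t) = 1 − Φ(2.45/√19.18) = 1 − Φ(0.5594). So
  P(M_{19.18} ≥ 2.45) = 2(1 − Φ(0.5594)) ≈ 0.5759.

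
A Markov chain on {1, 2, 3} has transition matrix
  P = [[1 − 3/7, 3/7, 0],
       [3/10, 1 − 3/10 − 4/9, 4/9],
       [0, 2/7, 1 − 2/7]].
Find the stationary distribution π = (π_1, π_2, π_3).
π = (63/293, 90/293, 140/293)

This is a birth-death chain on three states, which satisfies detailed balance: π_1 · P_{12} = π_2 · P_{21} and π_2 · P_{23} = π_3 · P_{32}.
From π_1 · 3/7 = π_2 · 3/10: π_2/π_1 = (3/7)/(3/10) = 10/7.
From π_2 · 4/9 = π_3 · 2/7: π_3/π_2 = (4/9)/(2/7) = 14/9.
Take π_1 proportional to 1; then unnormalized π = (1, 10/7, 20/9). Normalize by dividing by the sum 293/63:
  π = (63/293, 90/293, 140/293).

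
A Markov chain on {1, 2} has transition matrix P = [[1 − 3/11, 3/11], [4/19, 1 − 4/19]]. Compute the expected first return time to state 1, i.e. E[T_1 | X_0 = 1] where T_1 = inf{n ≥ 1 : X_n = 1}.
E[T_1 | X_0 = 1] = 1/π_1 = 101/44

For an irreducible recurrent Markov chain with stationary distribution π, E[T_i | X_0 = i] = 1/π_i (Kac's formula). Here π_1 = (4/19)/(3/11 + 4/19) = (4/19)/(101/209) = 44/101, so E[T_1 | X_0 = 1] = 1/π_1 = (3/11 + 4/19)/(4/19) = (101/209)/(4/19) = 101/44.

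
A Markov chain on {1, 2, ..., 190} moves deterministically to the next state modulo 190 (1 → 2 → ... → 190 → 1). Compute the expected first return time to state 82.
E[T_82 | X_0 = 82] = 190

The chain cycles deterministically, so starting at state 82 it returns in exactly 190 steps. Equivalently, the stationary distribution is uniform π_j = 1/190 for every state j, so by Kac's formula E[T_82] = 1/π_82 = 190.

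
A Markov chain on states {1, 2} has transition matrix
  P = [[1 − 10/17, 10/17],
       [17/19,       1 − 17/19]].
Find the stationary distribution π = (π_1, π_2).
π_1 = 289/479, π_2 = 190/479

Solve πP = π with π_1 + π_2 = 1. From πP = π: π_1 · (1 − 10/17) + π_2 · 17/19 = π_1 ⇒ π_2 · 17/19 = π_1 · 10/17 ⇒ π_2/π_1 = (10/17)/(17/19) = 190/289. Together with π_1 + π_2 = 1:
  π_1 = (17/19)/(10/17 + 17/19) = (17/19)/(479/323) = 289/479,
  π_2 = (10/17)/(10/17 + 17/19) = (10/17)/(479/323) = 190/479.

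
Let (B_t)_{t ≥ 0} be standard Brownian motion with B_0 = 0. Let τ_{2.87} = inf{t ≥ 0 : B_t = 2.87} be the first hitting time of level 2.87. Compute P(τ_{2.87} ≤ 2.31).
P(τ_{2.87} ≤ 2.31) = 2(1 − Φ(2.87/√2.31)) = 2(1 − Φ(1.8883)) ≈ 0.0590

By the reflection principle for standard BM, P(τ_b ≤ t) = 2 · P(B_t ≥ b). Since B_t ~ N(0, t), P(B_t ≥ 2.87) = 1 − Φ(2.87/√t) = 1 − Φ(2.87/√2.31) = 1 − Φ(1.8883) ≈ 0.02949. Doubling: P(τ_{2.87} ≤ 2.31) ≈ 2 · 0.02949 = 0.05898 ≈ 0.0590.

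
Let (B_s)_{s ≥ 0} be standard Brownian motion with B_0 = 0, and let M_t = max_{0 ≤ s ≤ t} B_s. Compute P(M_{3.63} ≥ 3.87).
P(M_{3.63} ≥ 3.87) = 2·P(B_{3.63} ≥ 3.87) = 2(1 − Φ(3.87/√3.63)) ≈ 0.0422

By the reflection principle for Brownian motion, P(M_t ≥ a) = 2 · P(B_t ≥ a) for a ≥ 0. Since B_t ~ N(0, t), P(B_t ≥ 3.87) = 1 − Φ(3.87/√t) = 1 − Φ(3.87/√3.63) = 1 − Φ(2.0312). So
  P(M_{3.63} ≥ 3.87) = 2(1 − Φ(2.0312)) ≈ 0.0422.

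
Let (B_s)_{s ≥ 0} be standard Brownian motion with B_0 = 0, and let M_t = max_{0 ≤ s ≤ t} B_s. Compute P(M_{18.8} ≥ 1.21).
P(M_{18.8} ≥ 1.21) = 2·P(B_{18.8} ≥ 1.21) = 2(1 − Φ(1.21/√18.8)) ≈ 0.7802

By the reflection principle for Brownian motion, P(M_t ≥ a) = 2 · P(B_t ≥ a) for a ≥ 0. Since B_t ~ N(0, t), P(B_t ≥ 1.21) = 1 − Φ(1.21/√t) = 1 − Φ(1.21/√18.8) = 1 − Φ(0.2791). So
  P(M_{18.8} ≥ 1.21) = 2(1 − Φ(0.2791)) ≈ 0.7802.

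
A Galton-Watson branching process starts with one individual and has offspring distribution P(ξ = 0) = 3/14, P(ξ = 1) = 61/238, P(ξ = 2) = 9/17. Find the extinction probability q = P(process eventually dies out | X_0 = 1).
q = 17/42

The pgf is f(s) = 3/14 + 61/238·s + 9/17·s². The extinction probability q is the smallest fixed point of f in [0, 1]. Setting s = f(s):
  9/17·s² + (61/238 − 1)·s + 3/14 = 0
  9/17·s² − (3/14 + 9/17)·s + 3/14 = 0
which factors as (s − 1)·(9/17·s − 3/14) = 0, giving roots s = 1 and s = (3/14)/(9/17) = 17/42.
Mean offspring μ = 61/238 + 2·9/17 = 313/238 > 1 (supercritical), so q < 1. The extinction probability is the smaller root: q = (3/14)/(9/17) = 17/42.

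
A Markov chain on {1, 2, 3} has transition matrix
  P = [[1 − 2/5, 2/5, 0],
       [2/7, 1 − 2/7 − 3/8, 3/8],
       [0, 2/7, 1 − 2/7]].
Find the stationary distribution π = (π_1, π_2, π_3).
π = (80/339, 112/339, 49/113)

This is a birth-death chain on three states, which satisfies detailed balance: π_1 · P_{12} = π_2 · P_{21} and π_2 · P_{23} = π_3 · P_{32}.
From π_1 · 2/5 = π_2 · 2/7: π_2/π_1 = (2/5)/(2/7) = 7/5.
From π_2 · 3/8 = π_3 · 2/7: π_3/π_2 = (3/8)/(2/7) = 21/16.
Take π_1 proportional to 1; then unnormalized π = (1, 7/5, 147/80). Normalize by dividing by the sum 339/80:
  π = (80/339, 112/339, 49/113).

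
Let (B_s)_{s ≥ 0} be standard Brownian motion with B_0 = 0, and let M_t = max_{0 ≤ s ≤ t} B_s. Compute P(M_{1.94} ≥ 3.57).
P(M_{1.94} ≥ 3.57) = 2·P(B_{1.94} ≥ 3.57) = 2(1 − Φ(3.57/√1.94)) ≈ 0.0104

By the reflection principle for Brownian motion, P(M_t ≥ a) = 2 · P(B_t ≥ a) for a ≥ 0. Since B_t ~ N(0, t), P(B_t ≥ 3.57) = 1 − Φ(3.57/√t) = 1 − Φ(3.57/√1.94) = 1 − Φ(2.5631). So
  P(M_{1.94} ≥ 3.57) = 2(1 − Φ(2.5631)) ≈ 0.0104.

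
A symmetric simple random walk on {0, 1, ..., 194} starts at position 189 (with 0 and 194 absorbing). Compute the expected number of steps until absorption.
E[τ | X_0 = 189] = 945

Let v_k = E[τ | X_0 = k]. Boundary: v_0 = v_194 = 0. Recurrence: v_k = 1 + (v_{k-1} + v_{k+1})/2 for 1 ≤ k ≤ 193. The particular solution to v_k − (v_{k-1} + v_{k+1})/2 = 1 is v_k = −k^2. Adding homogeneous solution A + B k and matching boundaries gives v_k = k (194 − k). Substituting k = 189: v_189 = 189 · 5 = 945.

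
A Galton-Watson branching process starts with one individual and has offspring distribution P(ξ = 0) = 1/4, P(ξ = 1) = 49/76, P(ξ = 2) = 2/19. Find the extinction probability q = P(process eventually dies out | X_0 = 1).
q = 1

Mean offspring μ = 0·1/4 + 1·49/76 + 2·2/19 = 65/76 ≤ 1. For μ ≤ 1 with offspring not concentrated at 1, the Galton-Watson process goes extinct almost surely, so q = 1.
(Algebraic check: The pgf is f(s) = 1/4 + 49/76·s + 2/19·s². The extinction probability q is the smallest fixed point of f in [0, 1]. Setting s = f(s):
  2/19·s² + (49/76 − 1)·s + 1/4 = 0
  2/19·s² − (1/4 + 2/19)·s + 1/4 = 0
which factors as (s − 1)·(2/19·s − 1/4) = 0, giving roots s = 1 and s = (1/4)/(2/19) = 19/8. Since 19/8 ≥ 1, the smallest root in [0, 1] is s = 1.)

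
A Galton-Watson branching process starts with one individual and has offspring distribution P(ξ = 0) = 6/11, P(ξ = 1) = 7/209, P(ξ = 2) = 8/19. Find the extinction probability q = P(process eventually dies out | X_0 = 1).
q = 1

Mean offspring μ = 0·6/11 + 1·7/209 + 2·8/19 = 183/209 ≤ 1. For μ ≤ 1 with offspring not concentrated at 1, the Galton-Watson process goes extinct almost surely, so q = 1.
(Algebraic check: The pgf is f(s) = 6/11 + 7/209·s + 8/19·s². The extinction probability q is the smallest fixed point of f in [0, 1]. Setting s = f(s):
  8/19·s² + (7/209 − 1)·s + 6/11 = 0
  8/19·s² − (6/11 + 8/19)·s + 6/11 = 0
which factors as (s − 1)·(8/19·s − 6/11) = 0, giving roots s = 1 and s = (6/11)/(8/19) = 57/44. Since 57/44 ≥ 1, the smallest root in [0, 1] is s = 1.)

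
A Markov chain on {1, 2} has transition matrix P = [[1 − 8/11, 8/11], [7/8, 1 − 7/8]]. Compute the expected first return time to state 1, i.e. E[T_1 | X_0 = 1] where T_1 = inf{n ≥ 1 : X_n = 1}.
E[T_1 | X_0 = 1] = 1/π_1 = 141/77

For an irreducible recurrent Markov chain with stationary distribution π, E[T_i | X_0 = i] = 1/π_i (Kac's formula). Here π_1 = (7/8)/(8/11 + 7/8) = (7/8)/(141/88) = 77/141, so E[T_1 | X_0 = 1] = 1/π_1 = (8/11 + 7/8)/(7/8) = (141/88)/(7/8) = 141/77.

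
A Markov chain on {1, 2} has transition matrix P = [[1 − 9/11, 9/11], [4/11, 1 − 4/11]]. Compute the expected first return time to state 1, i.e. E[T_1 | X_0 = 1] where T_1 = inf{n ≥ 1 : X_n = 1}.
E[T_1 | X_0 = 1] = 1/π_1 = 13/4

For an irreducible recurrent Markov chain with stationary distribution π, E[T_i | X_0 = i] = 1/π_i (Kac's formula). Here π_1 = (4/11)/(9/11 + 4/11) = (4/11)/(13/11) = 4/13, so E[T_1 | X_0 = 1] = 1/π_1 = (9/11 + 4/11)/(4/11) = (13/11)/(4/11) = 13/4.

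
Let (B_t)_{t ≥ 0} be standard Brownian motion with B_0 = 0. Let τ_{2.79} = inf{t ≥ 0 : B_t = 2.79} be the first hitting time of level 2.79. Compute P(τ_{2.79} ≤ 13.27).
P(τ_{2.79} ≤ 13.27) = 2(1 − Φ(2.79/√13.27)) = 2(1 − Φ(0.7659)) ≈ 0.4437

By the reflection principle for standard BM, P(τ_b ≤ t) = 2 · P(B_t ≥ b). Since B_t ~ N(0, t), P(B_t ≥ 2.79) = 1 − Φ(2.79/√t) = 1 − Φ(2.79/√13.27) = 1 − Φ(0.7659) ≈ 0.22187. Doubling: P(τ_{2.79} ≤ 13.27) ≈ 2 · 0.22187 = 0.44374 ≈ 0.4437.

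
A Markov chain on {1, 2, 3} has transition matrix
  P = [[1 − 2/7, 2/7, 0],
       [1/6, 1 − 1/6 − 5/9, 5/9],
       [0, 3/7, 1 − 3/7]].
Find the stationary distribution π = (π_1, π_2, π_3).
π = (63/311, 108/311, 140/311)

This is a birth-death chain on three states, which satisfies detailed balance: π_1 · P_{12} = π_2 · P_{21} and π_2 · P_{23} = π_3 · P_{32}.
From π_1 · 2/7 = π_2 · 1/6: π_2/π_1 = (2/7)/(1/6) = 12/7.
From π_2 · 5/9 = π_3 · 3/7: π_3/π_2 = (5/9)/(3/7) = 35/27.
Take π_1 proportional to 1; then unnormalized π = (1, 12/7, 20/9). Normalize by dividing by the sum 311/63:
  π = (63/311, 108/311, 140/311).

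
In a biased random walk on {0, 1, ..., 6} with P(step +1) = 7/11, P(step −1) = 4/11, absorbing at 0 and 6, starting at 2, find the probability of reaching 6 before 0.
P(hit 6 before 0) = (1 − (4/7)^2) / (1 − (4/7)^6) = 2401/3441

Let u_k denote P(reach 6 before 0 | start at k). Boundary: u_0 = 0, u_6 = 1. Recurrence: u_k = 7/11·u_{k+1} + 4/11·u_{k-1} for 1 ≤ k ≤ 5. Try u_k = A + B·r^k with r = q/p = (4/11)/(7/11) = 4/7. Substitution satisfies the recurrence; boundary conditions give:
  u_k = (1 − r^k) / (1 − r^N) = (1 − (4/7)^2) / (1 − (4/7)^6) = 2401/3441.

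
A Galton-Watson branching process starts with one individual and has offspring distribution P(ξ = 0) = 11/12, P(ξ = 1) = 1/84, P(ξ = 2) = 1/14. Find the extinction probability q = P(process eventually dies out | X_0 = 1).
q = 1

Mean offspring μ = 0·11/12 + 1·1/84 + 2·1/14 = 13/84 ≤ 1. For μ ≤ 1 with offspring not concentrated at 1, the Galton-Watson process goes extinct almost surely, so q = 1.
(Algebraic check: The pgf is f(s) = 11/12 + 1/84·s + 1/14·s². The extinction probability q is the smallest fixed point of f in [0, 1]. Setting s = f(s):
  1/14·s² + (1/84 − 1)·s + 11/12 = 0
  1/14·s² − (11/12 + 1/14)·s + 11/12 = 0
which factors as (s − 1)·(1/14·s − 11/12) = 0, giving roots s = 1 and s = (11/12)/(1/14) = 77/6. Since 77/6 ≥ 1, the smallest root in [0, 1] is s = 1.)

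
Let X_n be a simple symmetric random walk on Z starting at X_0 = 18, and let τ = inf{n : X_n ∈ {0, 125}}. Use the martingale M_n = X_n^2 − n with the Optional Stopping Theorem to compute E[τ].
E[τ] = 1926

M_n = X_n^2 − n is a martingale (since E[X_{n+1}^2 | F_n] = X_n^2 + 1). By OST (τ has finite mean in a bounded region), E[M_τ] = E[M_0] = X_0^2 − 0 = 18^2 = 324. Also E[M_τ] = E[X_τ^2] − E[τ]. The walk exits at 0 or 125, with P(hit 125 first) = 18/125, so E[X_τ^2] = 125^2 · 18/125 + 0 = 2250. Thus E[τ] = E[X_τ^2] − E[M_τ] = 2250 − 324 = 1926 = 18(125 − 18) = 1926.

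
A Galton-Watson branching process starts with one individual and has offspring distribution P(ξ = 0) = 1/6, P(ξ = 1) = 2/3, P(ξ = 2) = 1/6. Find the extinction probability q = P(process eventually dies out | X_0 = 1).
q = 1

Mean offspring μ = 0·1/6 + 1·2/3 + 2·1/6 = 1 ≤ 1. For μ ≤ 1 with offspring not concentrated at 1, the Galton-Watson process goes extinct almost surely, so q = 1.
(Algebraic check: The pgf is f(s) = 1/6 + 2/3·s + 1/6·s². The extinction probability q is the smallest fixed point of f in [0, 1]. Setting s = f(s):
  1/6·s² + (2/3 − 1)·s + 1/6 = 0
  1/6·s² − (1/6 + 1/6)·s + 1/6 = 0
which factors as (s − 1)·(1/6·s − 1/6) = 0, giving roots s = 1 and s = (1/6)/(1/6) = 1. Since 1 ≥ 1, the smallest root in [0, 1] is s = 1.)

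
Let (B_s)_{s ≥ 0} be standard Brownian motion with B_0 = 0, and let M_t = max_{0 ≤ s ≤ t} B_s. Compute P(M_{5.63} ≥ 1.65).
P(M_{5.63} ≥ 1.65) = 2·P(B_{5.63} ≥ 1.65) = 2(1 − Φ(1.65/√5.63)) ≈ 0.4868

By the reflection principle for Brownian motion, P(M_t ≥ a) = 2 · P(B_t ≥ a) for a ≥ 0. Since B_t ~ N(0, t), P(B_t ≥ 1.65) = 1 − Φ(1.65/√t) = 1 − Φ(1.65/√5.63) = 1 − Φ(0.6954). So
  P(M_{5.63} ≥ 1.65) = 2(1 − Φ(0.6954)) ≈ 0.4868.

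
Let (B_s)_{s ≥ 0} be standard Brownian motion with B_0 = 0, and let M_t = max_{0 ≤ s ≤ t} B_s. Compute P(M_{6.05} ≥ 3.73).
P(M_{6.05} ≥ 3.73) = 2·P(B_{6.05} ≥ 3.73) = 2(1 − Φ(3.73/√6.05)) ≈ 0.1294

By the reflection principle for Brownian motion, P(M_t ≥ a) = 2 · P(B_t ≥ a) for a ≥ 0. Since B_t ~ N(0, t), P(B_t ≥ 3.73) = 1 − Φ(3.73/√t) = 1 − Φ(3.73/√6.05) = 1 − Φ(1.5165). So
  P(M_{6.05} ≥ 3.73) = 2(1 − Φ(1.5165)) ≈ 0.1294.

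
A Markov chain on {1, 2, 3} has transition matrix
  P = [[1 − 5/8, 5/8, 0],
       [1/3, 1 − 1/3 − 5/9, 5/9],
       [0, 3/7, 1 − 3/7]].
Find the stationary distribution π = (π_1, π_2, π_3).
π = (36/191, 135/382, 175/382)

This is a birth-death chain on three states, which satisfies detailed balance: π_1 · P_{12} = π_2 · P_{21} and π_2 · P_{23} = π_3 · P_{32}.
From π_1 · 5/8 = π_2 · 1/3: π_2/π_1 = (5/8)/(1/3) = 15/8.
From π_2 · 5/9 = π_3 · 3/7: π_3/π_2 = (5/9)/(3/7) = 35/27.
Take π_1 proportional to 1; then unnormalized π = (1, 15/8, 175/72). Normalize by dividing by the sum 191/36:
  π = (36/191, 135/382, 175/382).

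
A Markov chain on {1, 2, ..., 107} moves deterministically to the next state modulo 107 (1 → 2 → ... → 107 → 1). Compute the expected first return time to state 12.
E[T_12 | X_0 = 12] = 107

The chain cycles deterministically, so starting at state 12 it returns in exactly 107 steps. Equivalently, the stationary distribution is uniform π_j = 1/107 for every state j, so by Kac's formula E[T_12] = 1/π_12 = 107.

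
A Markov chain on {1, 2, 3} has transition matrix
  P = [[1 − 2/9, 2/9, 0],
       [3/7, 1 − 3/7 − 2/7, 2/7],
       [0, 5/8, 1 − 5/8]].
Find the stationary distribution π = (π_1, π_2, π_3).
π = (45/79, 70/237, 32/237)

This is a birth-death chain on three states, which satisfies detailed balance: π_1 · P_{12} = π_2 · P_{21} and π_2 · P_{23} = π_3 · P_{32}.
From π_1 · 2/9 = π_2 · 3/7: π_2/π_1 = (2/9)/(3/7) = 14/27.
From π_2 · 2/7 = π_3 · 5/8: π_3/π_2 = (2/7)/(5/8) = 16/35.
Take π_1 proportional to 1; then unnormalized π = (1, 14/27, 32/135). Normalize by dividing by the sum 79/45:
  π = (45/79, 70/237, 32/237).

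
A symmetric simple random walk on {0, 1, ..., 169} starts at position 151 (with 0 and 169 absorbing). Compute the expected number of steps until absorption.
E[τ | X_0 = 151] = 2718

Let v_k = E[τ | X_0 = k]. Boundary: v_0 = v_169 = 0. Recurrence: v_k = 1 + (v_{k-1} + v_{k+1})/2 for 1 ≤ k ≤ 168. The particular solution to v_k − (v_{k-1} + v_{k+1})/2 = 1 is v_k = −k^2. Adding homogeneous solution A + B k and matching boundaries gives v_k = k (169 − k). Substituting k = 151: v_151 = 151 · 18 = 2718.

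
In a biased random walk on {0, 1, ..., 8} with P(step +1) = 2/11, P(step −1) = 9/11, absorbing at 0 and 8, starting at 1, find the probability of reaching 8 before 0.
P(hit 8 before 0) = (1 − (9/2)^1) / (1 − (9/2)^8) = 128/6149495

Let u_k denote P(reach 8 before 0 | start at k). Boundary: u_0 = 0, u_8 = 1. Recurrence: u_k = 2/11·u_{k+1} + 9/11·u_{k-1} for 1 ≤ k ≤ 7. Try u_k = A + B·r^k with r = q/p = (9/11)/(2/11) = 9/2. Substitution satisfies the recurrence; boundary conditions give:
  u_k = (1 − r^k) / (1 − r^N) = (1 − (9/2)^1) / (1 − (9/2)^8) = 128/6149495.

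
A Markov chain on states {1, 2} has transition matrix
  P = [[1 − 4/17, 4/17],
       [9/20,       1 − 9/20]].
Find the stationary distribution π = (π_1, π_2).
π_1 = 153/233, π_2 = 80/233

Solve πP = π with π_1 + π_2 = 1. From πP = π: π_1 · (1 − 4/17) + π_2 · 9/20 = π_1 ⇒ π_2 · 9/20 = π_1 · 4/17 ⇒ π_2/π_1 = (4/17)/(9/20) = 80/153. Together with π_1 + π_2 = 1:
  π_1 = (9/20)/(4/17 + 9/20) = (9/20)/(233/340) = 153/233,
  π_2 = (4/17)/(4/17 + 9/20) = (4/17)/(233/340) = 80/233.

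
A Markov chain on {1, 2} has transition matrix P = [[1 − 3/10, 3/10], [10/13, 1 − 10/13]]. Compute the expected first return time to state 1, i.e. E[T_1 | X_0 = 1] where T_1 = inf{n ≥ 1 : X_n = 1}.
E[T_1 | X_0 = 1] = 1/π_1 = 139/100

For an irreducible recurrent Markov chain with stationary distribution π, E[T_i | X_0 = i] = 1/π_i (Kac's formula). Here π_1 = (10/13)/(3/10 + 10/13) = (10/13)/(139/130) = 100/139, so E[T_1 | X_0 = 1] = 1/π_1 = (3/10 + 10/13)/(10/13) = (139/130)/(10/13) = 139/100.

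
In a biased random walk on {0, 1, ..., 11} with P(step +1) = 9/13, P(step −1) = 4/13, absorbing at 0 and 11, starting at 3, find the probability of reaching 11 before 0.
P(hit 11 before 0) = (1 − (4/9)^3) / (1 − (4/9)^11) = 5725213893/6275373061

Let u_k denote P(reach 11 before 0 | start at k). Boundary: u_0 = 0, u_11 = 1. Recurrence: u_k = 9/13·u_{k+1} + 4/13·u_{k-1} for 1 ≤ k ≤ 10. Try u_k = A + B·r^k with r = q/p = (4/13)/(9/13) = 4/9. Substitution satisfies the recurrence; boundary conditions give:
  u_k = (1 − r^k) / (1 − r^N) = (1 − (4/9)^3) / (1 − (4/9)^11) = 5725213893/6275373061.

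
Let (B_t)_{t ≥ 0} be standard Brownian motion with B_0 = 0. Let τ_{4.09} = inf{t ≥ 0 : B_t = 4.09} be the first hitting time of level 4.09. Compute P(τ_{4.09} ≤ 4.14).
P(τ_{4.09} ≤ 4.14) = 2(1 − Φ(4.09/√4.14)) = 2(1 − Φ(2.0101)) ≈ 0.0444

By the reflection principle for standard BM, P(τ_b ≤ t) = 2 · P(B_t ≥ b). Since B_t ~ N(0, t), P(B_t ≥ 4.09) = 1 − Φ(4.09/√t) = 1 − Φ(4.09/√4.14) = 1 − Φ(2.0101) ≈ 0.02221. Doubling: P(τ_{4.09} ≤ 4.14) ≈ 2 · 0.02221 = 0.04442 ≈ 0.0444.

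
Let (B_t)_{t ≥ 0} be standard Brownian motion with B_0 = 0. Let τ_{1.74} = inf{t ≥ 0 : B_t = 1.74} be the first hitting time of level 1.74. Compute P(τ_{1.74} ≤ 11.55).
P(τ_{1.74} ≤ 11.55) = 2(1 − Φ(1.74/√11.55)) = 2(1 − Φ(0.5120)) ≈ 0.6087

By the reflection principle for standard BM, P(τ_b ≤ t) = 2 · P(B_t ≥ b). Since B_t ~ N(0, t), P(B_t ≥ 1.74) = 1 − Φ(1.74/√t) = 1 − Φ(1.74/√11.55) = 1 − Φ(0.5120) ≈ 0.30433. Doubling: P(τ_{1.74} ≤ 11.55) ≈ 2 · 0.30433 = 0.60866 ≈ 0.6087.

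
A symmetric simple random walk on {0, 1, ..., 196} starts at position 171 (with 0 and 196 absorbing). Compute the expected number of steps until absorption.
E[τ | X_0 = 171] = 4275

Let v_k = E[τ | X_0 = k]. Boundary: v_0 = v_196 = 0. Recurrence: v_k = 1 + (v_{k-1} + v_{k+1})/2 for 1 ≤ k ≤ 195. The particular solution to v_k − (v_{k-1} + v_{k+1})/2 = 1 is v_k = −k^2. Adding homogeneous solution A + B k and matching boundaries gives v_k = k (196 − k). Substituting k = 171: v_171 = 171 · 25 = 4275.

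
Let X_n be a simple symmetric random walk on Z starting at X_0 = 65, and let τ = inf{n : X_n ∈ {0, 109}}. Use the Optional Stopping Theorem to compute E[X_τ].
E[X_τ] = 65

X_n is a martingale and τ is a bounded-mean stopping time (indeed τ is finite a.s. with bounded expectation since the walk is in a bounded region). By the OST, E[X_τ] = E[X_0] = 65. Equivalently: E[X_τ] = 109 · P(hit 109 first) + 0 · P(hit 0 first) = 109 · (65/109) = 65.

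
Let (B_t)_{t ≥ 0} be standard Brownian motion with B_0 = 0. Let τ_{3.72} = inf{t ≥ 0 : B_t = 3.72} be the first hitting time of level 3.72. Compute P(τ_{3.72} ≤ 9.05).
P(τ_{3.72} ≤ 9.05) = 2(1 − Φ(3.72/√9.05)) = 2(1 − Φ(1.2366)) ≈ 0.2162

By the reflection principle for standard BM, P(τ_b ≤ t) = 2 · P(B_t ≥ b). Since B_t ~ N(0, t), P(B_t ≥ 3.72) = 1 − Φ(3.72/√t) = 1 − Φ(3.72/√9.05) = 1 − Φ(1.2366) ≈ 0.10812. Doubling: P(τ_{3.72} ≤ 9.05) ≈ 2 · 0.10812 = 0.21624 ≈ 0.2162.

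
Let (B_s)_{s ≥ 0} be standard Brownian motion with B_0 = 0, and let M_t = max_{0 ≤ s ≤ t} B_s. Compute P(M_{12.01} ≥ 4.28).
P(M_{12.01} ≥ 4.28) = 2·P(B_{12.01} ≥ 4.28) = 2(1 − Φ(4.28/√12.01)) ≈ 0.2168

By the reflection principle for Brownian motion, P(M_t ≥ a) = 2 · P(B_t ≥ a) for a ≥ 0. Since B_t ~ N(0, t), P(B_t ≥ 4.28) = 1 − Φ(4.28/√t) = 1 − Φ(4.28/√12.01) = 1 − Φ(1.2350). So
  P(M_{12.01} ≥ 4.28) = 2(1 − Φ(1.2350)) ≈ 0.2168.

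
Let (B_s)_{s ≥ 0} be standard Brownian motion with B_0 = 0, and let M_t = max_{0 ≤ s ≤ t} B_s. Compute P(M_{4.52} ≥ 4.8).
P(M_{4.52} ≥ 4.8) = 2·P(B_{4.52} ≥ 4.8) = 2(1 − Φ(4.8/√4.52)) ≈ 0.0240

By the reflection principle for Brownian motion, P(M_t ≥ a) = 2 · P(B_t ≥ a) for a ≥ 0. Since B_t ~ N(0, t), P(B_t ≥ 4.8) = 1 − Φ(4.8/√t) = 1 − Φ(4.8/√4.52) = 1 − Φ(2.2577). So
  P(M_{4.52} ≥ 4.8) = 2(1 − Φ(2.2577)) ≈ 0.0240.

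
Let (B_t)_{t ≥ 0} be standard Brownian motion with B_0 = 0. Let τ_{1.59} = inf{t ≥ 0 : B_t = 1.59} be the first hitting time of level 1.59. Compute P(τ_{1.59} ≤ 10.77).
P(τ_{1.59} ≤ 10.77) = 2(1 − Φ(1.59/√10.77)) = 2(1 − Φ(0.4845)) ≈ 0.6280

By the reflection principle for standard BM, P(τ_b ≤ t) = 2 · P(B_t ≥ b). Since B_t ~ N(0, t), P(B_t ≥ 1.59) = 1 − Φ(1.59/√t) = 1 − Φ(1.59/√10.77) = 1 − Φ(0.4845) ≈ 0.31402. Doubling: P(τ_{1.59} ≤ 10.77) ≈ 2 · 0.31402 = 0.62804 ≈ 0.6280.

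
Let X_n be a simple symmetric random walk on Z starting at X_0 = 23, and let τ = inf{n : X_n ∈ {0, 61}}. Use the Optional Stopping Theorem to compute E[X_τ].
E[X_τ] = 23

X_n is a martingale and τ is a bounded-mean stopping time (indeed τ is finite a.s. with bounded expectation since the walk is in a bounded region). By the OST, E[X_τ] = E[X_0] = 23. Equivalently: E[X_τ] = 61 · P(hit 61 first) + 0 · P(hit 0 first) = 61 · (23/61) = 23.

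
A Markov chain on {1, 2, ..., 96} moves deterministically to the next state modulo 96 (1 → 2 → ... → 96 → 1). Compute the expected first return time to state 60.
E[T_60 | X_0 = 60] = 96

The chain cycles deterministically, so starting at state 60 it returns in exactly 96 steps. Equivalently, the stationary distribution is uniform π_j = 1/96 for every state j, so by Kac's formula E[T_60] = 1/π_60 = 96.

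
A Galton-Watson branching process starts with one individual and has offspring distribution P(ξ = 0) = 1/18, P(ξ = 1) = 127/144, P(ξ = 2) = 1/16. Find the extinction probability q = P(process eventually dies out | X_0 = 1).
q = 8/9

The pgf is f(s) = 1/18 + 127/144·s + 1/16·s². The extinction probability q is the smallest fixed point of f in [0, 1]. Setting s = f(s):
  1/16·s² + (127/144 − 1)·s + 1/18 = 0
  1/16·s² − (1/18 + 1/16)·s + 1/18 = 0
which factors as (s − 1)·(1/16·s − 1/18) = 0, giving roots s = 1 and s = (1/18)/(1/16) = 8/9.
Mean offspring μ = 127/144 + 2·1/16 = 145/144 > 1 (supercritical), so q < 1. The extinction probability is the smaller root: q = (1/18)/(1/16) = 8/9.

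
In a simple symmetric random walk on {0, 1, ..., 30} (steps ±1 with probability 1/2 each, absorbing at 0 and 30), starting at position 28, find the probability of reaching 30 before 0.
P(hit 30 before 0) = 28/30 = 14/15

Let u_k = P(hit 30 before 0 | start at k). Then u_0 = 0, u_30 = 1, and u_k = u_{k-1}/2 + u_{k+1}/2 for 1 ≤ k ≤ 29. This harmonic recurrence is solved by u_k = k/30, giving u_28 = 28/30 = 14/15.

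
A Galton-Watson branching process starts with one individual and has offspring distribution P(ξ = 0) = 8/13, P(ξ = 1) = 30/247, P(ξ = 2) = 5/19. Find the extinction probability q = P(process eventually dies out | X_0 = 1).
q = 1

Mean offspring μ = 0·8/13 + 1·30/247 + 2·5/19 = 160/247 ≤ 1. For μ ≤ 1 with offspring not concentrated at 1, the Galton-Watson process goes extinct almost surely, so q = 1.
(Algebraic check: The pgf is f(s) = 8/13 + 30/247·s + 5/19·s². The extinction probability q is the smallest fixed point of f in [0, 1]. Setting s = f(s):
  5/19·s² + (30/247 − 1)·s + 8/13 = 0
  5/19·s² − (8/13 + 5/19)·s + 8/13 = 0
which factors as (s − 1)·(5/19·s − 8/13) = 0, giving roots s = 1 and s = (8/13)/(5/19) = 152/65. Since 152/65 ≥ 1, the smallest root in [0, 1] is s = 1.)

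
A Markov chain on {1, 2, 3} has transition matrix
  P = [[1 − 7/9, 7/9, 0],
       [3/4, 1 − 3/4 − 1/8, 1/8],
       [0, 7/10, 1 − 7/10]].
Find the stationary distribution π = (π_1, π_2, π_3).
π = (9/20, 7/15, 1/12)

This is a birth-death chain on three states, which satisfies detailed balance: π_1 · P_{12} = π_2 · P_{21} and π_2 · P_{23} = π_3 · P_{32}.
From π_1 · 7/9 = π_2 · 3/4: π_2/π_1 = (7/9)/(3/4) = 28/27.
From π_2 · 1/8 = π_3 · 7/10: π_3/π_2 = (1/8)/(7/10) = 5/28.
Take π_1 proportional to 1; then unnormalized π = (1, 28/27, 5/27). Normalize by dividing by the sum 20/9:
  π = (9/20, 7/15, 1/12).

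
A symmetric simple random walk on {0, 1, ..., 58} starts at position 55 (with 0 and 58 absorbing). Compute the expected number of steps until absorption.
E[τ | X_0 = 55] = 165

Let v_k = E[τ | X_0 = k]. Boundary: v_0 = v_58 = 0. Recurrence: v_k = 1 + (v_{k-1} + v_{k+1})/2 for 1 ≤ k ≤ 57. The particular solution to v_k − (v_{k-1} + v_{k+1})/2 = 1 is v_k = −k^2. Adding homogeneous solution A + B k and matching boundaries gives v_k = k (58 − k). Substituting k = 55: v_55 = 55 · 3 = 165.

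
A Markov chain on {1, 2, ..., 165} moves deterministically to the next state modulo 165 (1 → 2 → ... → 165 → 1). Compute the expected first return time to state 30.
E[T_30 | X_0 = 30] = 165

The chain cycles deterministically, so starting at state 30 it returns in exactly 165 steps. Equivalently, the stationary distribution is uniform π_j = 1/165 for every state j, so by Kac's formula E[T_30] = 1/π_30 = 165.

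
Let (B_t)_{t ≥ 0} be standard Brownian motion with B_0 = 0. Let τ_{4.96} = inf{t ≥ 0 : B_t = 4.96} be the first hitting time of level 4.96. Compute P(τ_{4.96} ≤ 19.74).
P(τ_{4.96} ≤ 19.74) = 2(1 − Φ(4.96/√19.74)) = 2(1 − Φ(1.1164)) ≈ 0.2643

By the reflection principle for standard BM, P(τ_b ≤ t) = 2 · P(B_t ≥ b). Since B_t ~ N(0, t), P(B_t ≥ 4.96) = 1 − Φ(4.96/√t) = 1 − Φ(4.96/√19.74) = 1 − Φ(1.1164) ≈ 0.13213. Doubling: P(τ_{4.96} ≤ 19.74) ≈ 2 · 0.13213 = 0.26426 ≈ 0.2643.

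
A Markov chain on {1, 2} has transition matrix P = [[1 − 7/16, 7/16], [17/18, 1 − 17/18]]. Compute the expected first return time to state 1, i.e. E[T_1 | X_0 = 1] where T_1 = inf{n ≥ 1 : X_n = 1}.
E[T_1 | X_0 = 1] = 1/π_1 = 199/136

For an irreducible recurrent Markov chain with stationary distribution π, E[T_i | X_0 = i] = 1/π_i (Kac's formula). Here π_1 = (17/18)/(7/16 + 17/18) = (17/18)/(199/144) = 136/199, so E[T_1 | X_0 = 1] = 1/π_1 = (7/16 + 17/18)/(17/18) = (199/144)/(17/18) = 199/136.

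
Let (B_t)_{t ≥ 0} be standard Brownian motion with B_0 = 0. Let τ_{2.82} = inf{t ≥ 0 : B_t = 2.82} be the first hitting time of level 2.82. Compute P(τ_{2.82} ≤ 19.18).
P(τ_{2.82} ≤ 19.18) = 2(1 − Φ(2.82/√19.18)) = 2(1 − Φ(0.6439)) ≈ 0.5196

By the reflection principle for standard BM, P(τ_b ≤ t) = 2 · P(B_t ≥ b). Since B_t ~ N(0, t), P(B_t ≥ 2.82) = 1 − Φ(2.82/√t) = 1 − Φ(2.82/√19.18) = 1 − Φ(0.6439) ≈ 0.25982. Doubling: P(τ_{2.82} ≤ 19.18) ≈ 2 · 0.25982 = 0.51964 ≈ 0.5196.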